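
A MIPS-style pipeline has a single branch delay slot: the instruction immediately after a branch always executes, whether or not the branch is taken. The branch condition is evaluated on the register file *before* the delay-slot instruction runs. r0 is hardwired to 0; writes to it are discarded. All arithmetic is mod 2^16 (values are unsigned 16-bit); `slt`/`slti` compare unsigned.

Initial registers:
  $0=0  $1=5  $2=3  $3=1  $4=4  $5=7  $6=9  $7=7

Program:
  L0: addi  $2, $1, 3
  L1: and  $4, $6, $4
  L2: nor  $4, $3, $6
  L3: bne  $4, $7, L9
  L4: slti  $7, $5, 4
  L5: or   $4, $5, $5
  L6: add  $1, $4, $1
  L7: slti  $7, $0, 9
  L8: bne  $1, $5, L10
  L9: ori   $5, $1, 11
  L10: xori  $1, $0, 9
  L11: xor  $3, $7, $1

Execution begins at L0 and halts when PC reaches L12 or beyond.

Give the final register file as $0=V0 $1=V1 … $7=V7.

$0=0 $1=9 $2=8 $3=9 $4=65526 $5=15 $6=9 $7=0

  step pc=0: addi  $2, $1, 3  regs=(0,5,8,1,4,7,9,7)
  step pc=1: and  $4, $6, $4  regs=(0,5,8,1,0,7,9,7)
  step pc=2: nor  $4, $3, $6  regs=(0,5,8,1,65526,7,9,7)
  step pc=3: bne  $4, $7, L9  cond=T  regs=(0,5,8,1,65526,7,9,7)
  step pc=4: slti  $7, $5, 4  regs=(0,5,8,1,65526,7,9,0)
  step pc=9: ori   $5, $1, 11  regs=(0,5,8,1,65526,15,9,0)
  step pc=10: xori  $1, $0, 9  regs=(0,9,8,1,65526,15,9,0)
  step pc=11: xor  $3, $7, $1  regs=(0,9,8,9,65526,15,9,0)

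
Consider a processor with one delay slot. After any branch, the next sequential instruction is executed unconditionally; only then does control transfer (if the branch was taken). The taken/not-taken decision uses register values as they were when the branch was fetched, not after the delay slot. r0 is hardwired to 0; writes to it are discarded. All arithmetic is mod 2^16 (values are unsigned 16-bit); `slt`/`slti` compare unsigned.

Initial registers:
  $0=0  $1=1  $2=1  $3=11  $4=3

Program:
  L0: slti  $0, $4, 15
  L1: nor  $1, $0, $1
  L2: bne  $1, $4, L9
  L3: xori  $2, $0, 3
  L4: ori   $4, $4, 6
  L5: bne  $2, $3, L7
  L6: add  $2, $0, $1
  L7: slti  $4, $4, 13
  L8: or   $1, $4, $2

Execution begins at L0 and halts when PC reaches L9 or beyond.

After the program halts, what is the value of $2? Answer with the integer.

3

#0 slti  $0, $4, 15 ; 0/1/1/11/3
#1 nor  $1, $0, $1 ; 0/65534/1/11/3
#2 bne  $1, $4, L9 ; 0/65534/1/11/3 ; →target
#3 xori  $2, $0, 3 ; 0/65534/3/11/3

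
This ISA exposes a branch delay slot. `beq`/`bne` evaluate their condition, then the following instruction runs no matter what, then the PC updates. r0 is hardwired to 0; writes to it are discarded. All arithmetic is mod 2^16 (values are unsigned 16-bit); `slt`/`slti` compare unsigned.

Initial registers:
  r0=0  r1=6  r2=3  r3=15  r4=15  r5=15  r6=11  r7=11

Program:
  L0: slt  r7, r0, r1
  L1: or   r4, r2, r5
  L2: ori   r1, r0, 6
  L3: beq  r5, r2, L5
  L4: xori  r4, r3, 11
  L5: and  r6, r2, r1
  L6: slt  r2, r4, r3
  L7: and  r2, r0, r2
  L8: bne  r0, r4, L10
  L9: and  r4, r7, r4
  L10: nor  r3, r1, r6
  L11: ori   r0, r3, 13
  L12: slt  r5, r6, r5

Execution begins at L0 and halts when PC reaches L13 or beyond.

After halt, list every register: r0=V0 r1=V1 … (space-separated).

r0=0 r1=6 r2=0 r3=65529 r4=0 r5=1 r6=2 r7=1

[0] slt  r7, r0, r1  →  {r0:0, r1:6, r2:3, r3:15, r4:15, r5:15, r6:11, r7:1}
[1] or   r4, r2, r5  →  {r0:0, r1:6, r2:3, r3:15, r4:15, r5:15, r6:11, r7:1}
[2] ori   r1, r0, 6  →  {r0:0, r1:6, r2:3, r3:15, r4:15, r5:15, r6:11, r7:1}
[3] beq  r5, r2, L5  →  {r0:0, r1:6, r2:3, r3:15, r4:15, r5:15, r6:11, r7:1}  ⟨branch fallthrough⟩
[4] xori  r4, r3, 11  →  {r0:0, r1:6, r2:3, r3:15, r4:4, r5:15, r6:11, r7:1}
[5] and  r6, r2, r1  →  {r0:0, r1:6, r2:3, r3:15, r4:4, r5:15, r6:2, r7:1}
[6] slt  r2, r4, r3  →  {r0:0, r1:6, r2:1, r3:15, r4:4, r5:15, r6:2, r7:1}
[7] and  r2, r0, r2  →  {r0:0, r1:6, r2:0, r3:15, r4:4, r5:15, r6:2, r7:1}
[8] bne  r0, r4, L10  →  {r0:0, r1:6, r2:0, r3:15, r4:4, r5:15, r6:2, r7:1}  ⟨branch taken⟩
[9] and  r4, r7, r4  →  {r0:0, r1:6, r2:0, r3:15, r4:0, r5:15, r6:2, r7:1}
[10] nor  r3, r1, r6  →  {r0:0, r1:6, r2:0, r3:65529, r4:0, r5:15, r6:2, r7:1}
[11] ori   r0, r3, 13  →  {r0:0, r1:6, r2:0, r3:65529, r4:0, r5:15, r6:2, r7:1}
[12] slt  r5, r6, r5  →  {r0:0, r1:6, r2:0, r3:65529, r4:0, r5:1, r6:2, r7:1}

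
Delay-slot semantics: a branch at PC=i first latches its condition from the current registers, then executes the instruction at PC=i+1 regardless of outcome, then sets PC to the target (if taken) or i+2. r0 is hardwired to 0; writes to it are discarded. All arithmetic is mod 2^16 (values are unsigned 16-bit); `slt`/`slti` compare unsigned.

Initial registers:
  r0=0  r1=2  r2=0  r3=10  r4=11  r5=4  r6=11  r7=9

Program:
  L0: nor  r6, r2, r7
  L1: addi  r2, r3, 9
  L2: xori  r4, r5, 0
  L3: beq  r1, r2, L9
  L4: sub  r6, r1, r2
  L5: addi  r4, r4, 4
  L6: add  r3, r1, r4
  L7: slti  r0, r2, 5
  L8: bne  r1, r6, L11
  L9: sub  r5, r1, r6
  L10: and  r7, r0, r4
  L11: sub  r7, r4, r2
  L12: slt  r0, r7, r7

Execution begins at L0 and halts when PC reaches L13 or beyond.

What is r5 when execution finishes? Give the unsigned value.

PC=0  nor  r6, r2, r7        | r0=0 r1=2 r2=0 r3=10 r4=11 r5=4 r6=65526 r7=9
PC=1  addi  r2, r3, 9        | r0=0 r1=2 r2=19 r3=10 r4=11 r5=4 r6=65526 r7=9
PC=2  xori  r4, r5, 0        | r0=0 r1=2 r2=19 r3=10 r4=4 r5=4 r6=65526 r7=9
PC=3  beq  r1, r2, L9        | r0=0 r1=2 r2=19 r3=10 r4=4 r5=4 r6=65526 r7=9  [not taken]
PC=4  sub  r6, r1, r2        | r0=0 r1=2 r2=19 r3=10 r4=4 r5=4 r6=65519 r7=9
PC=5  addi  r4, r4, 4        | r0=0 r1=2 r2=19 r3=10 r4=8 r5=4 r6=65519 r7=9
PC=6  add  r3, r1, r4        | r0=0 r1=2 r2=19 r3=10 r4=8 r5=4 r6=65519 r7=9
PC=7  slti  r0, r2, 5        | r0=0 r1=2 r2=19 r3=10 r4=8 r5=4 r6=65519 r7=9
PC=8  bne  r1, r6, L11       | r0=0 r1=2 r2=19 r3=10 r4=8 r5=4 r6=65519 r7=9  [TAKEN]
PC=9  sub  r5, r1, r6        | r0=0 r1=2 r2=19 r3=10 r4=8 r5=19 r6=65519 r7=9
PC=11 sub  r7, r4, r2        | r0=0 r1=2 r2=19 r3=10 r4=8 r5=19 r6=65519 r7=65525
PC=12 slt  r0, r7, r7        | r0=0 r1=2 r2=19 r3=10 r4=8 r5=19 r6=65519 r7=65525

19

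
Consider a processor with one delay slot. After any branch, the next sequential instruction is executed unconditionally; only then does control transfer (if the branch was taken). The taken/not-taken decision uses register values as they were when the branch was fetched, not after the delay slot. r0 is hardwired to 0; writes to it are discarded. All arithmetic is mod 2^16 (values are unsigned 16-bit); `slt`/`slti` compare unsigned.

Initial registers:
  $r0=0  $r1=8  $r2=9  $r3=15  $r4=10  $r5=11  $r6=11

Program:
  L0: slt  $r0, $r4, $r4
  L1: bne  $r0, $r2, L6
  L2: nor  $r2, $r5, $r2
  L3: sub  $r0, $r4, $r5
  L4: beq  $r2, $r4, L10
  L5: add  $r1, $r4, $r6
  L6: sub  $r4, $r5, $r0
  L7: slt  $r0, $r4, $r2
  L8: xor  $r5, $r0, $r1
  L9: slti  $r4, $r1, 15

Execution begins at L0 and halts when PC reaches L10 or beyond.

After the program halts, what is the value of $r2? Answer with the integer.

[0] slt  $r0, $r4, $r4  →  {$r0:0, $r1:8, $r2:9, $r3:15, $r4:10, $r5:11, $r6:11}
[1] bne  $r0, $r2, L6  →  {$r0:0, $r1:8, $r2:9, $r3:15, $r4:10, $r5:11, $r6:11}  ⟨branch taken⟩
[2] nor  $r2, $r5, $r2  →  {$r0:0, $r1:8, $r2:65524, $r3:15, $r4:10, $r5:11, $r6:11}
[6] sub  $r4, $r5, $r0  →  {$r0:0, $r1:8, $r2:65524, $r3:15, $r4:11, $r5:11, $r6:11}
[7] slt  $r0, $r4, $r2  →  {$r0:0, $r1:8, $r2:65524, $r3:15, $r4:11, $r5:11, $r6:11}
[8] xor  $r5, $r0, $r1  →  {$r0:0, $r1:8, $r2:65524, $r3:15, $r4:11, $r5:8, $r6:11}
[9] slti  $r4, $r1, 15  →  {$r0:0, $r1:8, $r2:65524, $r3:15, $r4:1, $r5:8, $r6:11}

65524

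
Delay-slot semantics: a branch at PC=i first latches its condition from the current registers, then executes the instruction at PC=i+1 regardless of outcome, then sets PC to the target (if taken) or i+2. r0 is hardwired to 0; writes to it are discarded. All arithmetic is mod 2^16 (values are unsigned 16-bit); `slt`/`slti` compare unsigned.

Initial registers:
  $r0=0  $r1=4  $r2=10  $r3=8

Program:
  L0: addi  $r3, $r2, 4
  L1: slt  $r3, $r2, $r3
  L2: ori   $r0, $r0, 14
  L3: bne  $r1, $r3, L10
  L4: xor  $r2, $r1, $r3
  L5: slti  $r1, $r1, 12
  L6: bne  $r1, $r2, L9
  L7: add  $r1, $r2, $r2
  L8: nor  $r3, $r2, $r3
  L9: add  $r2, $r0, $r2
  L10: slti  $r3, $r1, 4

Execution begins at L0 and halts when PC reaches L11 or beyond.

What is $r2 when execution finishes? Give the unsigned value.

[0] addi  $r3, $r2, 4  →  {$r0:0, $r1:4, $r2:10, $r3:14}
[1] slt  $r3, $r2, $r3  →  {$r0:0, $r1:4, $r2:10, $r3:1}
[2] ori   $r0, $r0, 14  →  {$r0:0, $r1:4, $r2:10, $r3:1}
[3] bne  $r1, $r3, L10  →  {$r0:0, $r1:4, $r2:10, $r3:1}  ⟨branch taken⟩
[4] xor  $r2, $r1, $r3  →  {$r0:0, $r1:4, $r2:5, $r3:1}
[10] slti  $r3, $r1, 4  →  {$r0:0, $r1:4, $r2:5, $r3:0}

5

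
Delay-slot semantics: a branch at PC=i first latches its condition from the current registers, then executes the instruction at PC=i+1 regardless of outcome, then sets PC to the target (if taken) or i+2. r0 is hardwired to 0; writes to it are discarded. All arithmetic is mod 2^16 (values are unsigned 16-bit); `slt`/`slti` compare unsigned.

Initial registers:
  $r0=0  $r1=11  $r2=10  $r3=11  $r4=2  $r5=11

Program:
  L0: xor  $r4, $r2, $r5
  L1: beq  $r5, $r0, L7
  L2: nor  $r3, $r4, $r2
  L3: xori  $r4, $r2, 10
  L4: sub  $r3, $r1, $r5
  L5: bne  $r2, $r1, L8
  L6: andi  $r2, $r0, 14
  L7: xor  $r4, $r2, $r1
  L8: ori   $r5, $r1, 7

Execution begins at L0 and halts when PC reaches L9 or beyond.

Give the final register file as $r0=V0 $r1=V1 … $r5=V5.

$r0=0 $r1=11 $r2=0 $r3=0 $r4=0 $r5=15

#0 xor  $r4, $r2, $r5 ; 0/11/10/11/1/11
#1 beq  $r5, $r0, L7 ; 0/11/10/11/1/11 ; →fallthru
#2 nor  $r3, $r4, $r2 ; 0/11/10/65524/1/11
#3 xori  $r4, $r2, 10 ; 0/11/10/65524/0/11
#4 sub  $r3, $r1, $r5 ; 0/11/10/0/0/11
#5 bne  $r2, $r1, L8 ; 0/11/10/0/0/11 ; →target
#6 andi  $r2, $r0, 14 ; 0/11/0/0/0/11
#8 ori   $r5, $r1, 7 ; 0/11/0/0/0/15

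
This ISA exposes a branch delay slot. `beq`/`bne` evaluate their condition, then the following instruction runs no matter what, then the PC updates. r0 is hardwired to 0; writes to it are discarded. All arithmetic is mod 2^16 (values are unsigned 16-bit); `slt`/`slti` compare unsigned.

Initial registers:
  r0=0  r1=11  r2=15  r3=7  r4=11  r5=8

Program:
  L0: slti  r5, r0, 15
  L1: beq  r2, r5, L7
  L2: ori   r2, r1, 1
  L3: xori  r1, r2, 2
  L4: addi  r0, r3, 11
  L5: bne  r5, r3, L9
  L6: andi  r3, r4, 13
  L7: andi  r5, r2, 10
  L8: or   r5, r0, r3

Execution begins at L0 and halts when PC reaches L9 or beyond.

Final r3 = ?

9

[0] slti  r5, r0, 15  →  {r0:0, r1:11, r2:15, r3:7, r4:11, r5:1}
[1] beq  r2, r5, L7  →  {r0:0, r1:11, r2:15, r3:7, r4:11, r5:1}  ⟨branch fallthrough⟩
[2] ori   r2, r1, 1  →  {r0:0, r1:11, r2:11, r3:7, r4:11, r5:1}
[3] xori  r1, r2, 2  →  {r0:0, r1:9, r2:11, r3:7, r4:11, r5:1}
[4] addi  r0, r3, 11  →  {r0:0, r1:9, r2:11, r3:7, r4:11, r5:1}
[5] bne  r5, r3, L9  →  {r0:0, r1:9, r2:11, r3:7, r4:11, r5:1}  ⟨branch taken⟩
[6] andi  r3, r4, 13  →  {r0:0, r1:9, r2:11, r3:9, r4:11, r5:1}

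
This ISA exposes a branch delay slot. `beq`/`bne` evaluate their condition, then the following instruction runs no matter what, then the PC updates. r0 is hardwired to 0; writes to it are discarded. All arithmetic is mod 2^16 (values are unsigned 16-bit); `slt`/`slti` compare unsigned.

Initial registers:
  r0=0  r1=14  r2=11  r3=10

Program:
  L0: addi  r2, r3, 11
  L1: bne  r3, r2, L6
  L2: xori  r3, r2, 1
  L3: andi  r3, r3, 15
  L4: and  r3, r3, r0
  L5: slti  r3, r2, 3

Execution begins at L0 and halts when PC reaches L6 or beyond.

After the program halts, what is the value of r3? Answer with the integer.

  step pc=0: addi  r2, r3, 11  regs=(0,14,21,10)
  step pc=1: bne  r3, r2, L6  cond=T  regs=(0,14,21,10)
  step pc=2: xori  r3, r2, 1  regs=(0,14,21,20)

20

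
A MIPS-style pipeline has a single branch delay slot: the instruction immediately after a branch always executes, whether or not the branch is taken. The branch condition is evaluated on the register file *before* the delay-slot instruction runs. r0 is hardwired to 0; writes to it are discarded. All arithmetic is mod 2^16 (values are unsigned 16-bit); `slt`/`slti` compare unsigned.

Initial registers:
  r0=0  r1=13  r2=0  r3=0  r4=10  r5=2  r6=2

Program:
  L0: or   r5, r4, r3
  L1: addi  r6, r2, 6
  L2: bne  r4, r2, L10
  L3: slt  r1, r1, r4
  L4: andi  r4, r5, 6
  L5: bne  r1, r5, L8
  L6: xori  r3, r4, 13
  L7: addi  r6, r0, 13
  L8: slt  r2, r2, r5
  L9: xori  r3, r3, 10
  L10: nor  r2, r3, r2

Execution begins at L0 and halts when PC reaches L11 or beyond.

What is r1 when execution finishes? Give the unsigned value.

#0 or   r5, r4, r3 ; 0/13/0/0/10/10/2
#1 addi  r6, r2, 6 ; 0/13/0/0/10/10/6
#2 bne  r4, r2, L10 ; 0/13/0/0/10/10/6 ; →target
#3 slt  r1, r1, r4 ; 0/0/0/0/10/10/6
#10 nor  r2, r3, r2 ; 0/0/65535/0/10/10/6

0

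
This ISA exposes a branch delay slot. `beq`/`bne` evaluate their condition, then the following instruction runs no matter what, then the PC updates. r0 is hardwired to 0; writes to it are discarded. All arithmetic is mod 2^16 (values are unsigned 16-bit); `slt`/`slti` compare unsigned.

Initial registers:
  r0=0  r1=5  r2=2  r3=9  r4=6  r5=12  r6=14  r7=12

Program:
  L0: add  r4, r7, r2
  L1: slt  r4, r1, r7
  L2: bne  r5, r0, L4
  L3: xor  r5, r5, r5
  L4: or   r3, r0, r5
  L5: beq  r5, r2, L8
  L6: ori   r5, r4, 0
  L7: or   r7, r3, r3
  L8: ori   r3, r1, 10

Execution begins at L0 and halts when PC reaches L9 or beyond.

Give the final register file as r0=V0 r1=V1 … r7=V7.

#0 add  r4, r7, r2 ; 0/5/2/9/14/12/14/12
#1 slt  r4, r1, r7 ; 0/5/2/9/1/12/14/12
#2 bne  r5, r0, L4 ; 0/5/2/9/1/12/14/12 ; →target
#3 xor  r5, r5, r5 ; 0/5/2/9/1/0/14/12
#4 or   r3, r0, r5 ; 0/5/2/0/1/0/14/12
#5 beq  r5, r2, L8 ; 0/5/2/0/1/0/14/12 ; →fallthru
#6 ori   r5, r4, 0 ; 0/5/2/0/1/1/14/12
#7 or   r7, r3, r3 ; 0/5/2/0/1/1/14/0
#8 ori   r3, r1, 10 ; 0/5/2/15/1/1/14/0

r0=0 r1=5 r2=2 r3=15 r4=1 r5=1 r6=14 r7=0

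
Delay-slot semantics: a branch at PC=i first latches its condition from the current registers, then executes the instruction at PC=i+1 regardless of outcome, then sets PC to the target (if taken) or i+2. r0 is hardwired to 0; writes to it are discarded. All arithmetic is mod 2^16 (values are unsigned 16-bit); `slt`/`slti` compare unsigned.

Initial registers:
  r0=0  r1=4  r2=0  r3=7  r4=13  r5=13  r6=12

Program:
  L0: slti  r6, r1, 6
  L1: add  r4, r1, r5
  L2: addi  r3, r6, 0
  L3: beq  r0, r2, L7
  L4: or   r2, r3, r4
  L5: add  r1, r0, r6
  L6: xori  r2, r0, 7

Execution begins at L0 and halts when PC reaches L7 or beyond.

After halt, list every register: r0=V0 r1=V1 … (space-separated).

  step pc=0: slti  r6, r1, 6  regs=(0,4,0,7,13,13,1)
  step pc=1: add  r4, r1, r5  regs=(0,4,0,7,17,13,1)
  step pc=2: addi  r3, r6, 0  regs=(0,4,0,1,17,13,1)
  step pc=3: beq  r0, r2, L7  cond=T  regs=(0,4,0,1,17,13,1)
  step pc=4: or   r2, r3, r4  regs=(0,4,17,1,17,13,1)

r0=0 r1=4 r2=17 r3=1 r4=17 r5=13 r6=1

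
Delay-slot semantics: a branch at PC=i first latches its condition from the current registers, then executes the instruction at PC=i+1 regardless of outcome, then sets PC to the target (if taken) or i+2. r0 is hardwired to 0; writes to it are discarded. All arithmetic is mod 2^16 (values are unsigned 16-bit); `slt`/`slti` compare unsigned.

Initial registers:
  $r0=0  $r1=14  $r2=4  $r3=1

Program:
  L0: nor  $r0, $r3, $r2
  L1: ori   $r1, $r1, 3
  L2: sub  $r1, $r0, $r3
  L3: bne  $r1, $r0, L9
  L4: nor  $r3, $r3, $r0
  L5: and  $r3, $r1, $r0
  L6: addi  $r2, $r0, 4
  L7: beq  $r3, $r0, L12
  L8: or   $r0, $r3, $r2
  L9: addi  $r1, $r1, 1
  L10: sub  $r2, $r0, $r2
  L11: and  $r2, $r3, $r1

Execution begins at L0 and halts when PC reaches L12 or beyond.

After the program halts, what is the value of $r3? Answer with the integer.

65534

[0] nor  $r0, $r3, $r2  →  {$r0:0, $r1:14, $r2:4, $r3:1}
[1] ori   $r1, $r1, 3  →  {$r0:0, $r1:15, $r2:4, $r3:1}
[2] sub  $r1, $r0, $r3  →  {$r0:0, $r1:65535, $r2:4, $r3:1}
[3] bne  $r1, $r0, L9  →  {$r0:0, $r1:65535, $r2:4, $r3:1}  ⟨branch taken⟩
[4] nor  $r3, $r3, $r0  →  {$r0:0, $r1:65535, $r2:4, $r3:65534}
[9] addi  $r1, $r1, 1  →  {$r0:0, $r1:0, $r2:4, $r3:65534}
[10] sub  $r2, $r0, $r2  →  {$r0:0, $r1:0, $r2:65532, $r3:65534}
[11] and  $r2, $r3, $r1  →  {$r0:0, $r1:0, $r2:0, $r3:65534}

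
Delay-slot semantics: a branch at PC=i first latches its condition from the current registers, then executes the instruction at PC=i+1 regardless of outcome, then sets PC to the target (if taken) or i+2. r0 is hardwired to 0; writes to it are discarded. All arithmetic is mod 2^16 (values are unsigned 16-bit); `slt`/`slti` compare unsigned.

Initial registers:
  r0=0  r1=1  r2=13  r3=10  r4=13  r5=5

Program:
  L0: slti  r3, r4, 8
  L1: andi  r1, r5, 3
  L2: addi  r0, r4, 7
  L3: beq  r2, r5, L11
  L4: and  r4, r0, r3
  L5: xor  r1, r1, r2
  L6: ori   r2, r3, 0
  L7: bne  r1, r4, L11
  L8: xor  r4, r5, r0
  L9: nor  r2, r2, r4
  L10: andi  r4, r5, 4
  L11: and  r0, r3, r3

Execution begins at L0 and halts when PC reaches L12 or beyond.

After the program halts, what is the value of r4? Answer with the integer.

PC=0  slti  r3, r4, 8        | r0=0 r1=1 r2=13 r3=0 r4=13 r5=5
PC=1  andi  r1, r5, 3        | r0=0 r1=1 r2=13 r3=0 r4=13 r5=5
PC=2  addi  r0, r4, 7        | r0=0 r1=1 r2=13 r3=0 r4=13 r5=5
PC=3  beq  r2, r5, L11       | r0=0 r1=1 r2=13 r3=0 r4=13 r5=5  [not taken]
PC=4  and  r4, r0, r3        | r0=0 r1=1 r2=13 r3=0 r4=0 r5=5
PC=5  xor  r1, r1, r2        | r0=0 r1=12 r2=13 r3=0 r4=0 r5=5
PC=6  ori   r2, r3, 0        | r0=0 r1=12 r2=0 r3=0 r4=0 r5=5
PC=7  bne  r1, r4, L11       | r0=0 r1=12 r2=0 r3=0 r4=0 r5=5  [TAKEN]
PC=8  xor  r4, r5, r0        | r0=0 r1=12 r2=0 r3=0 r4=5 r5=5
PC=11 and  r0, r3, r3        | r0=0 r1=12 r2=0 r3=0 r4=5 r5=5

5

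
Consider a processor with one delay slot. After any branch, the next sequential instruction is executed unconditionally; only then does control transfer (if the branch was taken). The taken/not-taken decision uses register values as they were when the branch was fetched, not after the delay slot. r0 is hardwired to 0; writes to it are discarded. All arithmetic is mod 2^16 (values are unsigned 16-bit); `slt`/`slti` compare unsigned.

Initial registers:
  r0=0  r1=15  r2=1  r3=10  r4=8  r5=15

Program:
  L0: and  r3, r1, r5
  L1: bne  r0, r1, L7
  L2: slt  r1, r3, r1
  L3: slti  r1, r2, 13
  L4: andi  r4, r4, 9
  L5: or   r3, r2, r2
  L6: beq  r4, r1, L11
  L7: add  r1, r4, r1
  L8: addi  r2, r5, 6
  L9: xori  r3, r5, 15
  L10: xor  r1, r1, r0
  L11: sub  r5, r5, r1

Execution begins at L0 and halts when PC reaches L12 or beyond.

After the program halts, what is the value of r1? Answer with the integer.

PC=0  and  r3, r1, r5        | r0=0 r1=15 r2=1 r3=15 r4=8 r5=15
PC=1  bne  r0, r1, L7        | r0=0 r1=15 r2=1 r3=15 r4=8 r5=15  [TAKEN]
PC=2  slt  r1, r3, r1        | r0=0 r1=0 r2=1 r3=15 r4=8 r5=15
PC=7  add  r1, r4, r1        | r0=0 r1=8 r2=1 r3=15 r4=8 r5=15
PC=8  addi  r2, r5, 6        | r0=0 r1=8 r2=21 r3=15 r4=8 r5=15
PC=9  xori  r3, r5, 15       | r0=0 r1=8 r2=21 r3=0 r4=8 r5=15
PC=10 xor  r1, r1, r0        | r0=0 r1=8 r2=21 r3=0 r4=8 r5=15
PC=11 sub  r5, r5, r1        | r0=0 r1=8 r2=21 r3=0 r4=8 r5=7

8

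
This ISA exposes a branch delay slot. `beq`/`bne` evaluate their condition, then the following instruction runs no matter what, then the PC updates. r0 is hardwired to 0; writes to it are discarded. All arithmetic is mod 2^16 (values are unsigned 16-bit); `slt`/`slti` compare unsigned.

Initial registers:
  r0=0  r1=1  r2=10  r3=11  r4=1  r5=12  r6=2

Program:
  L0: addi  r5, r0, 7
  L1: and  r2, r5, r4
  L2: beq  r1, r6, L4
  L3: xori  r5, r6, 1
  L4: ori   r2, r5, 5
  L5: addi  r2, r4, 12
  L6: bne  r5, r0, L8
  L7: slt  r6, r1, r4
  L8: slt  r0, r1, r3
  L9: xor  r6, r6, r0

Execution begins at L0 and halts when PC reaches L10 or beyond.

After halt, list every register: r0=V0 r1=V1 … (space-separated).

#0 addi  r5, r0, 7 ; 0/1/10/11/1/7/2
#1 and  r2, r5, r4 ; 0/1/1/11/1/7/2
#2 beq  r1, r6, L4 ; 0/1/1/11/1/7/2 ; →fallthru
#3 xori  r5, r6, 1 ; 0/1/1/11/1/3/2
#4 ori   r2, r5, 5 ; 0/1/7/11/1/3/2
#5 addi  r2, r4, 12 ; 0/1/13/11/1/3/2
#6 bne  r5, r0, L8 ; 0/1/13/11/1/3/2 ; →target
#7 slt  r6, r1, r4 ; 0/1/13/11/1/3/0
#8 slt  r0, r1, r3 ; 0/1/13/11/1/3/0
#9 xor  r6, r6, r0 ; 0/1/13/11/1/3/0

r0=0 r1=1 r2=13 r3=11 r4=1 r5=3 r6=0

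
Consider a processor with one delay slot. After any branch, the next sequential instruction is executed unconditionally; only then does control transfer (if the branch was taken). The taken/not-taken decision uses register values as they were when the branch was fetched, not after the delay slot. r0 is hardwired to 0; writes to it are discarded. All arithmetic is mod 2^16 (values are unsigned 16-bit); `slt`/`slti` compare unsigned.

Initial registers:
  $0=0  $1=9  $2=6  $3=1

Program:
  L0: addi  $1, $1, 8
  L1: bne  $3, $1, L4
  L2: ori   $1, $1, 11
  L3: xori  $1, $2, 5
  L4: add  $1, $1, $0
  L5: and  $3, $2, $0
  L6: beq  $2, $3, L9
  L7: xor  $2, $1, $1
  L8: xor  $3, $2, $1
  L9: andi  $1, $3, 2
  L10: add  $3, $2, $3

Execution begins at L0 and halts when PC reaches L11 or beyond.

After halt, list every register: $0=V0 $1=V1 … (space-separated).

#0 addi  $1, $1, 8 ; 0/17/6/1
#1 bne  $3, $1, L4 ; 0/17/6/1 ; →target
#2 ori   $1, $1, 11 ; 0/27/6/1
#4 add  $1, $1, $0 ; 0/27/6/1
#5 and  $3, $2, $0 ; 0/27/6/0
#6 beq  $2, $3, L9 ; 0/27/6/0 ; →fallthru
#7 xor  $2, $1, $1 ; 0/27/0/0
#8 xor  $3, $2, $1 ; 0/27/0/27
#9 andi  $1, $3, 2 ; 0/2/0/27
#10 add  $3, $2, $3 ; 0/2/0/27

$0=0 $1=2 $2=0 $3=27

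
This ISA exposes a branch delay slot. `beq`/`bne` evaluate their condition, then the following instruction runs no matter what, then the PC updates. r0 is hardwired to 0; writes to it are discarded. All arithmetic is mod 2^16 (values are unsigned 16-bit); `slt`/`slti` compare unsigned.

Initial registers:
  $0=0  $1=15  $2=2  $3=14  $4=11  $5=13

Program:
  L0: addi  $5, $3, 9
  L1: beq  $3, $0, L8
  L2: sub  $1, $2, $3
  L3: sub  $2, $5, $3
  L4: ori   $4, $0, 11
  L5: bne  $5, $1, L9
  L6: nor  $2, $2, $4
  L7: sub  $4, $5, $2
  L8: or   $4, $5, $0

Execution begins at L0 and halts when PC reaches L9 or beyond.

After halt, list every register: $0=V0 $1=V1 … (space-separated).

$0=0 $1=65524 $2=65524 $3=14 $4=11 $5=23

#0 addi  $5, $3, 9 ; 0/15/2/14/11/23
#1 beq  $3, $0, L8 ; 0/15/2/14/11/23 ; →fallthru
#2 sub  $1, $2, $3 ; 0/65524/2/14/11/23
#3 sub  $2, $5, $3 ; 0/65524/9/14/11/23
#4 ori   $4, $0, 11 ; 0/65524/9/14/11/23
#5 bne  $5, $1, L9 ; 0/65524/9/14/11/23 ; →target
#6 nor  $2, $2, $4 ; 0/65524/65524/14/11/23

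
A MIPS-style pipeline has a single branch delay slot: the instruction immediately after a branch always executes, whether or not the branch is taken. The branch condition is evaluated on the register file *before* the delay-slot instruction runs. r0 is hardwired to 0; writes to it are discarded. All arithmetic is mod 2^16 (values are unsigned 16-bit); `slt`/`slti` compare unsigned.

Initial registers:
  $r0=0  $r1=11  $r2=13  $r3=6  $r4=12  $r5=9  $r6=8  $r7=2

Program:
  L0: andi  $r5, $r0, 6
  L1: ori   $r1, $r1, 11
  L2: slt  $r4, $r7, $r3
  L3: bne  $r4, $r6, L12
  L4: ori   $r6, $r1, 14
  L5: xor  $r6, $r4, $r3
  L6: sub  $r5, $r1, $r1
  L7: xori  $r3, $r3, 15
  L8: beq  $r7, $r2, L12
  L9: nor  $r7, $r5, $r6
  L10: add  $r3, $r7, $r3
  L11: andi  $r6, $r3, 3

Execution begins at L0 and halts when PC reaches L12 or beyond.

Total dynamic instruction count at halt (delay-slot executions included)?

5

[0] andi  $r5, $r0, 6  →  {$r0:0, $r1:11, $r2:13, $r3:6, $r4:12, $r5:0, $r6:8, $r7:2}
[1] ori   $r1, $r1, 11  →  {$r0:0, $r1:11, $r2:13, $r3:6, $r4:12, $r5:0, $r6:8, $r7:2}
[2] slt  $r4, $r7, $r3  →  {$r0:0, $r1:11, $r2:13, $r3:6, $r4:1, $r5:0, $r6:8, $r7:2}
[3] bne  $r4, $r6, L12  →  {$r0:0, $r1:11, $r2:13, $r3:6, $r4:1, $r5:0, $r6:8, $r7:2}  ⟨branch taken⟩
[4] ori   $r6, $r1, 14  →  {$r0:0, $r1:11, $r2:13, $r3:6, $r4:1, $r5:0, $r6:15, $r7:2}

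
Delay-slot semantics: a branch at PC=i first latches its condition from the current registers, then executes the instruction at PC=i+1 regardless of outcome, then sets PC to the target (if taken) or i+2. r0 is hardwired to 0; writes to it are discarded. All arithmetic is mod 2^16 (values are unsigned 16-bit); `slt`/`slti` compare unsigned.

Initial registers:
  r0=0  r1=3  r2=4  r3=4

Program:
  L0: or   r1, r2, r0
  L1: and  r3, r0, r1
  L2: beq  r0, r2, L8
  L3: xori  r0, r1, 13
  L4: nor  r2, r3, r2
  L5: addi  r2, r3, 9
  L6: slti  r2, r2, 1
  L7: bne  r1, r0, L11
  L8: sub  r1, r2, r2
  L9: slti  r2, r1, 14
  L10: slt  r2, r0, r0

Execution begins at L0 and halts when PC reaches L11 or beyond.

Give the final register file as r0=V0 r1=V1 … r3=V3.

r0=0 r1=0 r2=0 r3=0

[0] or   r1, r2, r0  →  {r0:0, r1:4, r2:4, r3:4}
[1] and  r3, r0, r1  →  {r0:0, r1:4, r2:4, r3:0}
[2] beq  r0, r2, L8  →  {r0:0, r1:4, r2:4, r3:0}  ⟨branch fallthrough⟩
[3] xori  r0, r1, 13  →  {r0:0, r1:4, r2:4, r3:0}
[4] nor  r2, r3, r2  →  {r0:0, r1:4, r2:65531, r3:0}
[5] addi  r2, r3, 9  →  {r0:0, r1:4, r2:9, r3:0}
[6] slti  r2, r2, 1  →  {r0:0, r1:4, r2:0, r3:0}
[7] bne  r1, r0, L11  →  {r0:0, r1:4, r2:0, r3:0}  ⟨branch taken⟩
[8] sub  r1, r2, r2  →  {r0:0, r1:0, r2:0, r3:0}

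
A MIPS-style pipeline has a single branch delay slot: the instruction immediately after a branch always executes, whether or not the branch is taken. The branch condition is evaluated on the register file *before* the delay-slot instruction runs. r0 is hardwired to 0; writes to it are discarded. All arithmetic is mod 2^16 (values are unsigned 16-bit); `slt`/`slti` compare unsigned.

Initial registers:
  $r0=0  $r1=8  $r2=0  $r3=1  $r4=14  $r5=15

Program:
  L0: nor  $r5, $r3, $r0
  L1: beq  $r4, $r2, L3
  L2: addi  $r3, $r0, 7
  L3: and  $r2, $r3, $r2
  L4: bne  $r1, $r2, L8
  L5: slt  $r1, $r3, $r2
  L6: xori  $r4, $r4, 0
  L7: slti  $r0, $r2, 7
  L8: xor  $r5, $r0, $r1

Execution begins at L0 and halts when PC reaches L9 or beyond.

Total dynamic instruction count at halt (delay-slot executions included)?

7

[0] nor  $r5, $r3, $r0  →  {$r0:0, $r1:8, $r2:0, $r3:1, $r4:14, $r5:65534}
[1] beq  $r4, $r2, L3  →  {$r0:0, $r1:8, $r2:0, $r3:1, $r4:14, $r5:65534}  ⟨branch fallthrough⟩
[2] addi  $r3, $r0, 7  →  {$r0:0, $r1:8, $r2:0, $r3:7, $r4:14, $r5:65534}
[3] and  $r2, $r3, $r2  →  {$r0:0, $r1:8, $r2:0, $r3:7, $r4:14, $r5:65534}
[4] bne  $r1, $r2, L8  →  {$r0:0, $r1:8, $r2:0, $r3:7, $r4:14, $r5:65534}  ⟨branch taken⟩
[5] slt  $r1, $r3, $r2  →  {$r0:0, $r1:0, $r2:0, $r3:7, $r4:14, $r5:65534}
[8] xor  $r5, $r0, $r1  →  {$r0:0, $r1:0, $r2:0, $r3:7, $r4:14, $r5:0}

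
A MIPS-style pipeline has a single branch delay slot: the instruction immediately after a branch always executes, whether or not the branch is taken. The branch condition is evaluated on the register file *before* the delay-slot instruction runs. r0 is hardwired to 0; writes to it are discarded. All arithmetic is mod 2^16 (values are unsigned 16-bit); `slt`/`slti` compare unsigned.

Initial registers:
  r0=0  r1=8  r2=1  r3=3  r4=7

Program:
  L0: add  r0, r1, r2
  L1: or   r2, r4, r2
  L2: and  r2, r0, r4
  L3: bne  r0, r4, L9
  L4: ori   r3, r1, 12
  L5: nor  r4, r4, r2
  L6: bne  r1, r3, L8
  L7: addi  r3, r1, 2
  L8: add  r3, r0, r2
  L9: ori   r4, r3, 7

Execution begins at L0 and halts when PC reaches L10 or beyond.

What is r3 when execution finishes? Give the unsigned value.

12

#0 add  r0, r1, r2 ; 0/8/1/3/7
#1 or   r2, r4, r2 ; 0/8/7/3/7
#2 and  r2, r0, r4 ; 0/8/0/3/7
#3 bne  r0, r4, L9 ; 0/8/0/3/7 ; →target
#4 ori   r3, r1, 12 ; 0/8/0/12/7
#9 ori   r4, r3, 7 ; 0/8/0/12/15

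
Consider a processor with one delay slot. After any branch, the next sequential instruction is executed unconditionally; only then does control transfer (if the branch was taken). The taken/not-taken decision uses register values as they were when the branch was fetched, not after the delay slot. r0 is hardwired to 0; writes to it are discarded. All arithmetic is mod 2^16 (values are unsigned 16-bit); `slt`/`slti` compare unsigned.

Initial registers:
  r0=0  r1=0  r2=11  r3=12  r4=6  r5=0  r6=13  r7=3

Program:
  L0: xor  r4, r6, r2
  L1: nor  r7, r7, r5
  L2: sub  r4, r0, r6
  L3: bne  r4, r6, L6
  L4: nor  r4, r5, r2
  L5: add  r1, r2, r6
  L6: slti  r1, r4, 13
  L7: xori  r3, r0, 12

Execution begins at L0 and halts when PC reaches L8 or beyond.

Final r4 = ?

65524

#0 xor  r4, r6, r2 ; 0/0/11/12/6/0/13/3
#1 nor  r7, r7, r5 ; 0/0/11/12/6/0/13/65532
#2 sub  r4, r0, r6 ; 0/0/11/12/65523/0/13/65532
#3 bne  r4, r6, L6 ; 0/0/11/12/65523/0/13/65532 ; →target
#4 nor  r4, r5, r2 ; 0/0/11/12/65524/0/13/65532
#6 slti  r1, r4, 13 ; 0/0/11/12/65524/0/13/65532
#7 xori  r3, r0, 12 ; 0/0/11/12/65524/0/13/65532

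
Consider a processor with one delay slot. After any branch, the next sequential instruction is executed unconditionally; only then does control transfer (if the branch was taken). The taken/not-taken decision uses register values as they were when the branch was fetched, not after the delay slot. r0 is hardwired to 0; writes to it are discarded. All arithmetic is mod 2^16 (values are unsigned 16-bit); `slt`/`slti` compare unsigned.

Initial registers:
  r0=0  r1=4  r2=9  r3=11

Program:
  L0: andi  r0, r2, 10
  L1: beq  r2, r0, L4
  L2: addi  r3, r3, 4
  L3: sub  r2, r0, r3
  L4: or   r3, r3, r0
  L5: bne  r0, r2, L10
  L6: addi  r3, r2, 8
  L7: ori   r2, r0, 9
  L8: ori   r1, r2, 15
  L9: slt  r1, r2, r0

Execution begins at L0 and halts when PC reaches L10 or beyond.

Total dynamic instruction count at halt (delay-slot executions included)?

PC=0  andi  r0, r2, 10       | r0=0 r1=4 r2=9 r3=11
PC=1  beq  r2, r0, L4        | r0=0 r1=4 r2=9 r3=11  [not taken]
PC=2  addi  r3, r3, 4        | r0=0 r1=4 r2=9 r3=15
PC=3  sub  r2, r0, r3        | r0=0 r1=4 r2=65521 r3=15
PC=4  or   r3, r3, r0        | r0=0 r1=4 r2=65521 r3=15
PC=5  bne  r0, r2, L10       | r0=0 r1=4 r2=65521 r3=15  [TAKEN]
PC=6  addi  r3, r2, 8        | r0=0 r1=4 r2=65521 r3=65529

7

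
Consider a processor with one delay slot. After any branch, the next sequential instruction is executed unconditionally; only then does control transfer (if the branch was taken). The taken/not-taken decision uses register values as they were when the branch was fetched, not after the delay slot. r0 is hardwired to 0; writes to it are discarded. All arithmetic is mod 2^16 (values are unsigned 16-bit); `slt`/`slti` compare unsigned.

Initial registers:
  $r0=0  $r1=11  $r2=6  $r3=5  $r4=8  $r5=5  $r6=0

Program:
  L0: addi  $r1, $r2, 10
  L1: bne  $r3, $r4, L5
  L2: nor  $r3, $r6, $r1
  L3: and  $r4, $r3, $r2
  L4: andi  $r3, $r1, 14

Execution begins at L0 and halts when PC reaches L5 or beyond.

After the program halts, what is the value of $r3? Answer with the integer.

  step pc=0: addi  $r1, $r2, 10  regs=(0,16,6,5,8,5,0)
  step pc=1: bne  $r3, $r4, L5  cond=T  regs=(0,16,6,5,8,5,0)
  step pc=2: nor  $r3, $r6, $r1  regs=(0,16,6,65519,8,5,0)

65519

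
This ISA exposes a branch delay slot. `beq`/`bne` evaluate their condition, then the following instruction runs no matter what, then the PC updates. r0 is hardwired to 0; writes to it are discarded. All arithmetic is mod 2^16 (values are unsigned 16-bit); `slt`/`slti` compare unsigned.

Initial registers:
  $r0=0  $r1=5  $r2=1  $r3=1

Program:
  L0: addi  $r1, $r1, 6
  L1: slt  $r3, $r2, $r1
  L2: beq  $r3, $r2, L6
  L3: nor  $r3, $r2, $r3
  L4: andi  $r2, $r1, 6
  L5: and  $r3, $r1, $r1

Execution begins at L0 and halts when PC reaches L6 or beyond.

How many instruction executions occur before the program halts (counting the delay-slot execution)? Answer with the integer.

4

#0 addi  $r1, $r1, 6 ; 0/11/1/1
#1 slt  $r3, $r2, $r1 ; 0/11/1/1
#2 beq  $r3, $r2, L6 ; 0/11/1/1 ; →target
#3 nor  $r3, $r2, $r3 ; 0/11/1/65534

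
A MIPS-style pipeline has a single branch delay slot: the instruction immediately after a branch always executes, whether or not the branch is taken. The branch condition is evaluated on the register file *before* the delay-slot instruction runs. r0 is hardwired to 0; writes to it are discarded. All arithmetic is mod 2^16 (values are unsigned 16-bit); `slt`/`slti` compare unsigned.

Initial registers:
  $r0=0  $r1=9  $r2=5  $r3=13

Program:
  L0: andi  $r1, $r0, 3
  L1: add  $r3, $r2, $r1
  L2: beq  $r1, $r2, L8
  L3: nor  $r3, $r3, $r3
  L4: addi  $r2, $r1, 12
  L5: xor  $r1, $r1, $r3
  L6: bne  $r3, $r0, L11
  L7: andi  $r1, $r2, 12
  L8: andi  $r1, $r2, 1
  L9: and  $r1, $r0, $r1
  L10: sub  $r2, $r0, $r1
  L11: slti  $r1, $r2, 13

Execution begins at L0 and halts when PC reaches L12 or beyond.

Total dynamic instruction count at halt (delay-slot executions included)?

9

PC=0  andi  $r1, $r0, 3      | $r0=0 $r1=0 $r2=5 $r3=13
PC=1  add  $r3, $r2, $r1     | $r0=0 $r1=0 $r2=5 $r3=5
PC=2  beq  $r1, $r2, L8      | $r0=0 $r1=0 $r2=5 $r3=5  [not taken]
PC=3  nor  $r3, $r3, $r3     | $r0=0 $r1=0 $r2=5 $r3=65530
PC=4  addi  $r2, $r1, 12     | $r0=0 $r1=0 $r2=12 $r3=65530
PC=5  xor  $r1, $r1, $r3     | $r0=0 $r1=65530 $r2=12 $r3=65530
PC=6  bne  $r3, $r0, L11     | $r0=0 $r1=65530 $r2=12 $r3=65530  [TAKEN]
PC=7  andi  $r1, $r2, 12     | $r0=0 $r1=12 $r2=12 $r3=65530
PC=11 slti  $r1, $r2, 13     | $r0=0 $r1=1 $r2=12 $r3=65530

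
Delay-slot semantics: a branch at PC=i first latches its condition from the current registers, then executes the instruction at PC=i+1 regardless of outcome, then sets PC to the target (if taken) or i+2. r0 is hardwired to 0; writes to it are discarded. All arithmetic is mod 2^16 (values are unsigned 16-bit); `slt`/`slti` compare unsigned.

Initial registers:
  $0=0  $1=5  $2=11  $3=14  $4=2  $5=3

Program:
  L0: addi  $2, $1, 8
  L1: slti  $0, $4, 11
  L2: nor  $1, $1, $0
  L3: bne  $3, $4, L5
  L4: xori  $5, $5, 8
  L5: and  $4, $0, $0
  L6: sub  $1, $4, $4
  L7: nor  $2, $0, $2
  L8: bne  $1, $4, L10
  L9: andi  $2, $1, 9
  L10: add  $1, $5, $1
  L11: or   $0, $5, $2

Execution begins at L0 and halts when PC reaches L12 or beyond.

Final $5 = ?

11

PC=0  addi  $2, $1, 8        | $0=0 $1=5 $2=13 $3=14 $4=2 $5=3
PC=1  slti  $0, $4, 11       | $0=0 $1=5 $2=13 $3=14 $4=2 $5=3
PC=2  nor  $1, $1, $0        | $0=0 $1=65530 $2=13 $3=14 $4=2 $5=3
PC=3  bne  $3, $4, L5        | $0=0 $1=65530 $2=13 $3=14 $4=2 $5=3  [TAKEN]
PC=4  xori  $5, $5, 8        | $0=0 $1=65530 $2=13 $3=14 $4=2 $5=11
PC=5  and  $4, $0, $0        | $0=0 $1=65530 $2=13 $3=14 $4=0 $5=11
PC=6  sub  $1, $4, $4        | $0=0 $1=0 $2=13 $3=14 $4=0 $5=11
PC=7  nor  $2, $0, $2        | $0=0 $1=0 $2=65522 $3=14 $4=0 $5=11
PC=8  bne  $1, $4, L10       | $0=0 $1=0 $2=65522 $3=14 $4=0 $5=11  [not taken]
PC=9  andi  $2, $1, 9        | $0=0 $1=0 $2=0 $3=14 $4=0 $5=11
PC=10 add  $1, $5, $1        | $0=0 $1=11 $2=0 $3=14 $4=0 $5=11
PC=11 or   $0, $5, $2        | $0=0 $1=11 $2=0 $3=14 $4=0 $5=11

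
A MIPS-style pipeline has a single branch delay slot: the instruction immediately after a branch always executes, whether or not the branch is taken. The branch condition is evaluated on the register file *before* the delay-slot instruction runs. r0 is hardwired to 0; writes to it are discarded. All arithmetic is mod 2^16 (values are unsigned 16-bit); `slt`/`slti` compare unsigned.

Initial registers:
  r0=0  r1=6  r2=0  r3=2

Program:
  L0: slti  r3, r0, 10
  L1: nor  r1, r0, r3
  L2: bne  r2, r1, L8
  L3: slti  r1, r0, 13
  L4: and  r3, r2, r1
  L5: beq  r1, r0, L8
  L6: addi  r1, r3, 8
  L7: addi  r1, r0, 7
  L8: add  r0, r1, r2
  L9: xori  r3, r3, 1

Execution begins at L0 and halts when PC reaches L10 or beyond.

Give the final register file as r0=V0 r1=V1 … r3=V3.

r0=0 r1=1 r2=0 r3=0

  step pc=0: slti  r3, r0, 10  regs=(0,6,0,1)
  step pc=1: nor  r1, r0, r3  regs=(0,65534,0,1)
  step pc=2: bne  r2, r1, L8  cond=T  regs=(0,65534,0,1)
  step pc=3: slti  r1, r0, 13  regs=(0,1,0,1)
  step pc=8: add  r0, r1, r2  regs=(0,1,0,1)
  step pc=9: xori  r3, r3, 1  regs=(0,1,0,0)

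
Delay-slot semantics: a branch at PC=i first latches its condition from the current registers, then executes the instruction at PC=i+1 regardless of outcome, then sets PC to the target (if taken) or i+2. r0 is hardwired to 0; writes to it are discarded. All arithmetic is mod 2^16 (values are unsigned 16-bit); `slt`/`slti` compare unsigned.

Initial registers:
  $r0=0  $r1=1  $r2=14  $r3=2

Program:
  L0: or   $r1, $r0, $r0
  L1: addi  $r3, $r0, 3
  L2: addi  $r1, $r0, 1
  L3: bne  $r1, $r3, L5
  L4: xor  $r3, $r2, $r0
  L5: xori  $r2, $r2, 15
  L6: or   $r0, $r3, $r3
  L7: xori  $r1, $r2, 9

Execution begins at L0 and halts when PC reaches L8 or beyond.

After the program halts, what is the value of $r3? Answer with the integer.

#0 or   $r1, $r0, $r0 ; 0/0/14/2
#1 addi  $r3, $r0, 3 ; 0/0/14/3
#2 addi  $r1, $r0, 1 ; 0/1/14/3
#3 bne  $r1, $r3, L5 ; 0/1/14/3 ; →target
#4 xor  $r3, $r2, $r0 ; 0/1/14/14
#5 xori  $r2, $r2, 15 ; 0/1/1/14
#6 or   $r0, $r3, $r3 ; 0/1/1/14
#7 xori  $r1, $r2, 9 ; 0/8/1/14

14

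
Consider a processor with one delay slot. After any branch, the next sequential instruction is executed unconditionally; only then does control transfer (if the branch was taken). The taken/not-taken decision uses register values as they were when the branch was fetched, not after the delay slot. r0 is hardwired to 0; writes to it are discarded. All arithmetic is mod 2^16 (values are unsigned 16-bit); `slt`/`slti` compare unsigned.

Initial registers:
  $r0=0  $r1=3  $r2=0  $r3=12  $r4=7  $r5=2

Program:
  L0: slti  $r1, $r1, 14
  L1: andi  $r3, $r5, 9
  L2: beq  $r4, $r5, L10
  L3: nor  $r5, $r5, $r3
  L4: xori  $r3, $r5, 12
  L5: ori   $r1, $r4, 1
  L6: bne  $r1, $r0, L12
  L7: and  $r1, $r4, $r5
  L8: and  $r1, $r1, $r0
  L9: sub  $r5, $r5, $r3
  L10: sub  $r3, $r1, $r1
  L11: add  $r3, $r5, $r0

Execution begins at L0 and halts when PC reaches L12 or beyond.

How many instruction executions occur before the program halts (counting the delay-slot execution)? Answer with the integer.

8

  step pc=0: slti  $r1, $r1, 14  regs=(0,1,0,12,7,2)
  step pc=1: andi  $r3, $r5, 9  regs=(0,1,0,0,7,2)
  step pc=2: beq  $r4, $r5, L10  cond=F  regs=(0,1,0,0,7,2)
  step pc=3: nor  $r5, $r5, $r3  regs=(0,1,0,0,7,65533)
  step pc=4: xori  $r3, $r5, 12  regs=(0,1,0,65521,7,65533)
  step pc=5: ori   $r1, $r4, 1  regs=(0,7,0,65521,7,65533)
  step pc=6: bne  $r1, $r0, L12  cond=T  regs=(0,7,0,65521,7,65533)
  step pc=7: and  $r1, $r4, $r5  regs=(0,5,0,65521,7,65533)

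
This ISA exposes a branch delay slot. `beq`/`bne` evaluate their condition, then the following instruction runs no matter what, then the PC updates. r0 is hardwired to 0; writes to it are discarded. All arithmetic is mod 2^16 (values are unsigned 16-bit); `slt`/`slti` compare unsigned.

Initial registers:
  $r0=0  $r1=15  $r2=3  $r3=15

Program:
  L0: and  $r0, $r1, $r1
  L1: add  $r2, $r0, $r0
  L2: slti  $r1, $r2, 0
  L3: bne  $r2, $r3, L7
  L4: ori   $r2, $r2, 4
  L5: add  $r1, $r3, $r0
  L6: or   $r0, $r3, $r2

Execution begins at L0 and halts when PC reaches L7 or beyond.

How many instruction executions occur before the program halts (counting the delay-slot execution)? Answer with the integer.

5

PC=0  and  $r0, $r1, $r1     | $r0=0 $r1=15 $r2=3 $r3=15
PC=1  add  $r2, $r0, $r0     | $r0=0 $r1=15 $r2=0 $r3=15
PC=2  slti  $r1, $r2, 0      | $r0=0 $r1=0 $r2=0 $r3=15
PC=3  bne  $r2, $r3, L7      | $r0=0 $r1=0 $r2=0 $r3=15  [TAKEN]
PC=4  ori   $r2, $r2, 4      | $r0=0 $r1=0 $r2=4 $r3=15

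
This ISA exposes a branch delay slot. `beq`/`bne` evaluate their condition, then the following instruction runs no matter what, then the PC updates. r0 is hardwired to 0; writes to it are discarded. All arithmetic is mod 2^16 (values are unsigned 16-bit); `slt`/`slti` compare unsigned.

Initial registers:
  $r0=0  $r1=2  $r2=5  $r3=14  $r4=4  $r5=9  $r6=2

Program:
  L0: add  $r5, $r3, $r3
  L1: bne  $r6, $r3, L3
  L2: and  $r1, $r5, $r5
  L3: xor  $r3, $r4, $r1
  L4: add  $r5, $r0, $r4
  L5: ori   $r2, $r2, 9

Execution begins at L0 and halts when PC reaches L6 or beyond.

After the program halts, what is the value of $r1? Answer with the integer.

28

  step pc=0: add  $r5, $r3, $r3  regs=(0,2,5,14,4,28,2)
  step pc=1: bne  $r6, $r3, L3  cond=T  regs=(0,2,5,14,4,28,2)
  step pc=2: and  $r1, $r5, $r5  regs=(0,28,5,14,4,28,2)
  step pc=3: xor  $r3, $r4, $r1  regs=(0,28,5,24,4,28,2)
  step pc=4: add  $r5, $r0, $r4  regs=(0,28,5,24,4,4,2)
  step pc=5: ori   $r2, $r2, 9  regs=(0,28,13,24,4,4,2)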